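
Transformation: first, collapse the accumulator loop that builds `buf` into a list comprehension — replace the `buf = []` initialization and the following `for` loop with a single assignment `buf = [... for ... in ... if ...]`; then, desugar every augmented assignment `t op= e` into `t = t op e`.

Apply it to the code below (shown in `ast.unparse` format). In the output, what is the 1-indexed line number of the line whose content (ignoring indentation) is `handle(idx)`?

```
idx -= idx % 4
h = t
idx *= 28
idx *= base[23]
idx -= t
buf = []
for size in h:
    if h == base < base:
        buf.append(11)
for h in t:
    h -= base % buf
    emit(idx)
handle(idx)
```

Transformed code:
idx = idx - idx % 4
h = t
idx = idx * 28
idx = idx * base[23]
idx = idx - t
buf = [11 for size in h if h == base < base]
for h in t:
    h = h - base % buf
    emit(idx)
handle(idx)

10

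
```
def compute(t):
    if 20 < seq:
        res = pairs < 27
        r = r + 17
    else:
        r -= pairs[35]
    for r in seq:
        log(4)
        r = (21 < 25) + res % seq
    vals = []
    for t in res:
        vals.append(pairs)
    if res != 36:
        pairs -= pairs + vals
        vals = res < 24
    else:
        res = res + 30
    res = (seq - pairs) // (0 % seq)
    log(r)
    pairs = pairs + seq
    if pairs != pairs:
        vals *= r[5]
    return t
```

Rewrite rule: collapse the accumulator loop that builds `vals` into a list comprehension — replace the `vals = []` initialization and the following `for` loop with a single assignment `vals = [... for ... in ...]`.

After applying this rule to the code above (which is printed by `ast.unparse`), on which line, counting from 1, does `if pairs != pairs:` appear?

Transformed code:
def compute(t):
    if 20 < seq:
        res = pairs < 27
        r = r + 17
    else:
        r -= pairs[35]
    for r in seq:
        log(4)
        r = (21 < 25) + res % seq
    vals = [pairs for t in res]
    if res != 36:
        pairs -= pairs + vals
        vals = res < 24
    else:
        res = res + 30
    res = (seq - pairs) // (0 % seq)
    log(r)
    pairs = pairs + seq
    if pairs != pairs:
        vals *= r[5]
    return t

19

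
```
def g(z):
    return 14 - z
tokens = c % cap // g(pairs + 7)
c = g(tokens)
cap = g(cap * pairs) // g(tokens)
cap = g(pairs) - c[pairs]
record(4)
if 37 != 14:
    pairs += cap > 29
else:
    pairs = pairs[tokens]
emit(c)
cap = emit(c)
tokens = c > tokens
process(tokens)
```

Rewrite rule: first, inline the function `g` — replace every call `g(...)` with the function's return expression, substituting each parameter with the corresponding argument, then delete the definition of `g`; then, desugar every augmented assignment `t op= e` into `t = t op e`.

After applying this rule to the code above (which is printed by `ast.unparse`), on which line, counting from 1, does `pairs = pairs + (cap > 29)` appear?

Transformed code:
tokens = c % cap // (14 - (pairs + 7))
c = 14 - tokens
cap = (14 - cap * pairs) // (14 - tokens)
cap = 14 - pairs - c[pairs]
record(4)
if 37 != 14:
    pairs = pairs + (cap > 29)
else:
    pairs = pairs[tokens]
emit(c)
cap = emit(c)
tokens = c > tokens
process(tokens)

7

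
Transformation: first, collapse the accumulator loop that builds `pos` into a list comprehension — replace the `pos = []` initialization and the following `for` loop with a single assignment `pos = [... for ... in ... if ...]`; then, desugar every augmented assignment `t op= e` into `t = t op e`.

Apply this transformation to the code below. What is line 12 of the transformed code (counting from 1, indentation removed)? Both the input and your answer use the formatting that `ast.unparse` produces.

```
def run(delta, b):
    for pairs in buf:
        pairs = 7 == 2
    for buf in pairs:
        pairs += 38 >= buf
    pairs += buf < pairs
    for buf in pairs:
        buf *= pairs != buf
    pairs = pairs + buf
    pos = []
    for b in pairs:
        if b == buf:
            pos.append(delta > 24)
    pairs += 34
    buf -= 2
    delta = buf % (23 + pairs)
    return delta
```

Transformed code:
def run(delta, b):
    for pairs in buf:
        pairs = 7 == 2
    for buf in pairs:
        pairs = pairs + (38 >= buf)
    pairs = pairs + (buf < pairs)
    for buf in pairs:
        buf = buf * (pairs != buf)
    pairs = pairs + buf
    pos = [delta > 24 for b in pairs if b == buf]
    pairs = pairs + 34
    buf = buf - 2
    delta = buf % (23 + pairs)
    return delta

buf = buf - 2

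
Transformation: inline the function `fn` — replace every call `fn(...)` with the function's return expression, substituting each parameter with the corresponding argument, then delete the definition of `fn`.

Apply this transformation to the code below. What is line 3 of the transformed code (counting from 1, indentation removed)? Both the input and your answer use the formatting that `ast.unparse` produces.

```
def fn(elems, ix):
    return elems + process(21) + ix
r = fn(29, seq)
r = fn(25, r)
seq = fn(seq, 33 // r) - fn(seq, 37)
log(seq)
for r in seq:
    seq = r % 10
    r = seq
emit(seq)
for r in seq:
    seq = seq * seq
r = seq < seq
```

seq = seq + process(21) + 33 // r - (seq + process(21) + 37)

Transformed code:
r = 29 + process(21) + seq
r = 25 + process(21) + r
seq = seq + process(21) + 33 // r - (seq + process(21) + 37)
log(seq)
for r in seq:
    seq = r % 10
    r = seq
emit(seq)
for r in seq:
    seq = seq * seq
r = seq < seq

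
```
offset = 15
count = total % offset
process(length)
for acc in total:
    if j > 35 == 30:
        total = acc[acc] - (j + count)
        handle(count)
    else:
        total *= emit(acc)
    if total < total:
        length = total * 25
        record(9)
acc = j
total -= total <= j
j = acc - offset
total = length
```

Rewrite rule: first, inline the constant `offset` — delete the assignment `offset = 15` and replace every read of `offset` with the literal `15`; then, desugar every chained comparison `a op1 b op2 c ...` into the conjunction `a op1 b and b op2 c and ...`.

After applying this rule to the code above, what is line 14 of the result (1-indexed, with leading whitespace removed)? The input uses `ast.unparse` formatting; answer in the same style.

j = acc - 15

Transformed code:
count = total % 15
process(length)
for acc in total:
    if j > 35 and 35 == 30:
        total = acc[acc] - (j + count)
        handle(count)
    else:
        total *= emit(acc)
    if total < total:
        length = total * 25
        record(9)
acc = j
total -= total <= j
j = acc - 15
total = length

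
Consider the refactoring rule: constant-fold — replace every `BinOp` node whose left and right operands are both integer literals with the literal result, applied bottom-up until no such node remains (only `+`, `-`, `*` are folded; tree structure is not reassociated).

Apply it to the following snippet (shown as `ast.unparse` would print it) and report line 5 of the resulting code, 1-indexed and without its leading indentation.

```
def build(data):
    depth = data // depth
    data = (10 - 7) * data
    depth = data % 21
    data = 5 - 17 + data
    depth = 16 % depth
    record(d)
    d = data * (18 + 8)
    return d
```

Transformed code:
def build(data):
    depth = data // depth
    data = 3 * data
    depth = data % 21
    data = -12 + data
    depth = 16 % depth
    record(d)
    d = data * 26
    return d

data = -12 + data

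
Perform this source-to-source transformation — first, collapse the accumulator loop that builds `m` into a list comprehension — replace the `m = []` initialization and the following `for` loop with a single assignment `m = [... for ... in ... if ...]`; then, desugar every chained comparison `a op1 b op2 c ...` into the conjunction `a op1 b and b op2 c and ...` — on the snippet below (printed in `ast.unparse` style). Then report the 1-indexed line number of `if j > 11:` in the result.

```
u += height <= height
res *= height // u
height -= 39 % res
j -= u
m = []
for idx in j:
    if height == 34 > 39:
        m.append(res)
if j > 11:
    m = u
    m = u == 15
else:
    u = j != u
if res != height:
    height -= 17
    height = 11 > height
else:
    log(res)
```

Transformed code:
u += height <= height
res *= height // u
height -= 39 % res
j -= u
m = [res for idx in j if height == 34 and 34 > 39]
if j > 11:
    m = u
    m = u == 15
else:
    u = j != u
if res != height:
    height -= 17
    height = 11 > height
else:
    log(res)

6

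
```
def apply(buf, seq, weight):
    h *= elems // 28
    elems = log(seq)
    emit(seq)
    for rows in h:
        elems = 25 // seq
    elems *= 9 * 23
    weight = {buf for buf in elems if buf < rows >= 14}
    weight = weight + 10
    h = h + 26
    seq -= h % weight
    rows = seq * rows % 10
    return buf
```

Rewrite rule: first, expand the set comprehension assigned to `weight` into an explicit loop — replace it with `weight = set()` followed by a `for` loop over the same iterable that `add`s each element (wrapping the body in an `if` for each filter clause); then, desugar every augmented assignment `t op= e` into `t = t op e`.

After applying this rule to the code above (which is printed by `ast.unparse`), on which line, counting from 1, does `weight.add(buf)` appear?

11

Transformed code:
def apply(buf, seq, weight):
    h = h * (elems // 28)
    elems = log(seq)
    emit(seq)
    for rows in h:
        elems = 25 // seq
    elems = elems * (9 * 23)
    weight = set()
    for buf in elems:
        if buf < rows >= 14:
            weight.add(buf)
    weight = weight + 10
    h = h + 26
    seq = seq - h % weight
    rows = seq * rows % 10
    return buf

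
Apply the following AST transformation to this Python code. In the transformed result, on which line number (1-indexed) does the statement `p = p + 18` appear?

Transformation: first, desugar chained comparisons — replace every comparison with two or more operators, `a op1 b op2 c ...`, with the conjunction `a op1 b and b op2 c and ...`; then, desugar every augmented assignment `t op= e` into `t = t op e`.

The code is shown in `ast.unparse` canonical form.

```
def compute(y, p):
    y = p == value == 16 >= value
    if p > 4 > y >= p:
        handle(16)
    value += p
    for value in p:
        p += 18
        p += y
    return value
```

7

Transformed code:
def compute(y, p):
    y = p == value and value == 16 and (16 >= value)
    if p > 4 and 4 > y and (y >= p):
        handle(16)
    value = value + p
    for value in p:
        p = p + 18
        p = p + y
    return value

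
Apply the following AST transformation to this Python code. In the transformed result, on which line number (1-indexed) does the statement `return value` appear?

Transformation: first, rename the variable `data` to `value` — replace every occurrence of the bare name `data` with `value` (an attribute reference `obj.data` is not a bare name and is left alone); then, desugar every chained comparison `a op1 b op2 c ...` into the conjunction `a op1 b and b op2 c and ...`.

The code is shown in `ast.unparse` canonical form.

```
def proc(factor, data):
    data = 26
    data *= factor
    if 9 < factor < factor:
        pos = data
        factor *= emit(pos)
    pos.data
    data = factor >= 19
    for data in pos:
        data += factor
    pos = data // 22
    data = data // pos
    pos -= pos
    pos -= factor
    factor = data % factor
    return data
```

16

Transformed code:
def proc(factor, value):
    value = 26
    value *= factor
    if 9 < factor and factor < factor:
        pos = value
        factor *= emit(pos)
    pos.data
    value = factor >= 19
    for value in pos:
        value += factor
    pos = value // 22
    value = value // pos
    pos -= pos
    pos -= factor
    factor = value % factor
    return value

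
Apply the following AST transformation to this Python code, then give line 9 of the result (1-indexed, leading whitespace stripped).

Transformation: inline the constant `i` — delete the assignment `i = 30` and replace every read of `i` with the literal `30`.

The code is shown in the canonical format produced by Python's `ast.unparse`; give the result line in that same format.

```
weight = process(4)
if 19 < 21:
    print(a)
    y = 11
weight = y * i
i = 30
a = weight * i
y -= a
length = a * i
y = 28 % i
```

Transformed code:
weight = process(4)
if 19 < 21:
    print(a)
    y = 11
weight = y * 30
a = weight * 30
y -= a
length = a * 30
y = 28 % 30

y = 28 % 30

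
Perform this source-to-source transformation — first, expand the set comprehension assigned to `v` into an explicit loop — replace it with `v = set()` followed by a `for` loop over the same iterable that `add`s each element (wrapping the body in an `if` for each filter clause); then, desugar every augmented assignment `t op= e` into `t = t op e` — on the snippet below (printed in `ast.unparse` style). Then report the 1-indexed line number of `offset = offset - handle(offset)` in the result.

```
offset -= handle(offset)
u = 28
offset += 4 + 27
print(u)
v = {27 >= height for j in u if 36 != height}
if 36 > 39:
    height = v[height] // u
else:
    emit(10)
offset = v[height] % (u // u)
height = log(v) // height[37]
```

Transformed code:
offset = offset - handle(offset)
u = 28
offset = offset + (4 + 27)
print(u)
v = set()
for j in u:
    if 36 != height:
        v.add(27 >= height)
if 36 > 39:
    height = v[height] // u
else:
    emit(10)
offset = v[height] % (u // u)
height = log(v) // height[37]

1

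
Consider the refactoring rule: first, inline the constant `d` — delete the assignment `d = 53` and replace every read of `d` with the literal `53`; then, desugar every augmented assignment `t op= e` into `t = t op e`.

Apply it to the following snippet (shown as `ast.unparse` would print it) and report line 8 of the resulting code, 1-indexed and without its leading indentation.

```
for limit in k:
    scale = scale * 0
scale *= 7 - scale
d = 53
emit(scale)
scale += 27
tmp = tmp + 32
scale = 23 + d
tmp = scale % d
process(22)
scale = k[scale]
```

tmp = scale % 53

Transformed code:
for limit in k:
    scale = scale * 0
scale = scale * (7 - scale)
emit(scale)
scale = scale + 27
tmp = tmp + 32
scale = 23 + 53
tmp = scale % 53
process(22)
scale = k[scale]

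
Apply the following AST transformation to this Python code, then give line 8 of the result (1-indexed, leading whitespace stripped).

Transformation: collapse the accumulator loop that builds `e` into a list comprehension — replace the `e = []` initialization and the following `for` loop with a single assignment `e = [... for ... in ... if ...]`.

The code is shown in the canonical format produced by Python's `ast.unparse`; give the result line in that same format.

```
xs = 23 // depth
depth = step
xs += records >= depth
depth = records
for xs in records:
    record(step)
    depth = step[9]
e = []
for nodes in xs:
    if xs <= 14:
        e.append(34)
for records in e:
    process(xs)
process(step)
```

e = [34 for nodes in xs if xs <= 14]

Transformed code:
xs = 23 // depth
depth = step
xs += records >= depth
depth = records
for xs in records:
    record(step)
    depth = step[9]
e = [34 for nodes in xs if xs <= 14]
for records in e:
    process(xs)
process(step)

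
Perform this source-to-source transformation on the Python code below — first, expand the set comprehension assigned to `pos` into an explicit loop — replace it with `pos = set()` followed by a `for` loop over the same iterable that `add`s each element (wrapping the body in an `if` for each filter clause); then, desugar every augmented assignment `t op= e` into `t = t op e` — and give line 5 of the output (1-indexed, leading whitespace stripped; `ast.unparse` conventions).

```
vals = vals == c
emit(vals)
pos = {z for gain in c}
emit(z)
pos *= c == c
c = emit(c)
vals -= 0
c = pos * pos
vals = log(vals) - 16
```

pos.add(z)

Transformed code:
vals = vals == c
emit(vals)
pos = set()
for gain in c:
    pos.add(z)
emit(z)
pos = pos * (c == c)
c = emit(c)
vals = vals - 0
c = pos * pos
vals = log(vals) - 16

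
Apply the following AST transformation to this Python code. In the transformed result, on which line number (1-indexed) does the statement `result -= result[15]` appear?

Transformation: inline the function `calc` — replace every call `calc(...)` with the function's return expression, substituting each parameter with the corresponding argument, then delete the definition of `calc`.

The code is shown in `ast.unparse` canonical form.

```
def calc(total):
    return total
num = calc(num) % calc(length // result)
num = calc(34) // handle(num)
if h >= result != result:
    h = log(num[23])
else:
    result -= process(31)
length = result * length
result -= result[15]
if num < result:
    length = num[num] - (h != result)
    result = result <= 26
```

Transformed code:
num = num % (length // result)
num = 34 // handle(num)
if h >= result != result:
    h = log(num[23])
else:
    result -= process(31)
length = result * length
result -= result[15]
if num < result:
    length = num[num] - (h != result)
    result = result <= 26

8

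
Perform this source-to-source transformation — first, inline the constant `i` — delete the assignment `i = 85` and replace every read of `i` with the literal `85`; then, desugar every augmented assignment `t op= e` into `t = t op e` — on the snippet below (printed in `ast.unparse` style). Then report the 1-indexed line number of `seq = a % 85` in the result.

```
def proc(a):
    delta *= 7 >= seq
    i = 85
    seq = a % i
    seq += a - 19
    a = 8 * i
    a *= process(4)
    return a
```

Transformed code:
def proc(a):
    delta = delta * (7 >= seq)
    seq = a % 85
    seq = seq + (a - 19)
    a = 8 * 85
    a = a * process(4)
    return a

3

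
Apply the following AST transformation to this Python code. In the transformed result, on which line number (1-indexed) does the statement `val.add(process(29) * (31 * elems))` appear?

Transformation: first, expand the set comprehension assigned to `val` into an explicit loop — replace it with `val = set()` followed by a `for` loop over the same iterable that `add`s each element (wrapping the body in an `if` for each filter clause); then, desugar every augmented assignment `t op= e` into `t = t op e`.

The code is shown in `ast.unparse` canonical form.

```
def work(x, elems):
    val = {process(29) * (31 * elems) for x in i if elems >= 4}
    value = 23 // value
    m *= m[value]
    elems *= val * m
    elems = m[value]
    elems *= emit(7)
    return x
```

5

Transformed code:
def work(x, elems):
    val = set()
    for x in i:
        if elems >= 4:
            val.add(process(29) * (31 * elems))
    value = 23 // value
    m = m * m[value]
    elems = elems * (val * m)
    elems = m[value]
    elems = elems * emit(7)
    return x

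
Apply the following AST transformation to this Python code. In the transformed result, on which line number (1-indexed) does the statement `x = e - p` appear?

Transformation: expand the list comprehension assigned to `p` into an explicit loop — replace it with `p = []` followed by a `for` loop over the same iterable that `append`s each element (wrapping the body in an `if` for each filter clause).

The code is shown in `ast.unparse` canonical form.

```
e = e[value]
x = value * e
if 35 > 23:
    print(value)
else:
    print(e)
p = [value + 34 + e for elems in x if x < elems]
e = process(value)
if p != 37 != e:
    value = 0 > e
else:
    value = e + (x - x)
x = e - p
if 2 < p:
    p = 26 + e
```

16

Transformed code:
e = e[value]
x = value * e
if 35 > 23:
    print(value)
else:
    print(e)
p = []
for elems in x:
    if x < elems:
        p.append(value + 34 + e)
e = process(value)
if p != 37 != e:
    value = 0 > e
else:
    value = e + (x - x)
x = e - p
if 2 < p:
    p = 26 + e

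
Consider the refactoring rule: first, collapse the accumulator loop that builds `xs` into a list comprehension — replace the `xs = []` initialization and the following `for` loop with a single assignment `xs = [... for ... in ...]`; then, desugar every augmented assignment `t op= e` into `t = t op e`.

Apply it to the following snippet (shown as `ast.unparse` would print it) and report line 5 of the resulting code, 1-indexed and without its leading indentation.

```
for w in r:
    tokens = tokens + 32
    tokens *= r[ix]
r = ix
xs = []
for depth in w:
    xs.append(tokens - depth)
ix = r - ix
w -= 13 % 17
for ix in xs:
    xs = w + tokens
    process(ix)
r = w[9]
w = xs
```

xs = [tokens - depth for depth in w]

Transformed code:
for w in r:
    tokens = tokens + 32
    tokens = tokens * r[ix]
r = ix
xs = [tokens - depth for depth in w]
ix = r - ix
w = w - 13 % 17
for ix in xs:
    xs = w + tokens
    process(ix)
r = w[9]
w = xs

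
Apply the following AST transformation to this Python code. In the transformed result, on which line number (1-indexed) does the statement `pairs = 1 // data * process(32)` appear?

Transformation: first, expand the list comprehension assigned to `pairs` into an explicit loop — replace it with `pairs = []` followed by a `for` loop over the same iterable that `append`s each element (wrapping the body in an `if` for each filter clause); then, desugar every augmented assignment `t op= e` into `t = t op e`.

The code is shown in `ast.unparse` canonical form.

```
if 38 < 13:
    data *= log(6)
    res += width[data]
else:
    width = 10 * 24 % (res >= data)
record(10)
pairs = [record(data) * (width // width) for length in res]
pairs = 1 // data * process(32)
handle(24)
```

10

Transformed code:
if 38 < 13:
    data = data * log(6)
    res = res + width[data]
else:
    width = 10 * 24 % (res >= data)
record(10)
pairs = []
for length in res:
    pairs.append(record(data) * (width // width))
pairs = 1 // data * process(32)
handle(24)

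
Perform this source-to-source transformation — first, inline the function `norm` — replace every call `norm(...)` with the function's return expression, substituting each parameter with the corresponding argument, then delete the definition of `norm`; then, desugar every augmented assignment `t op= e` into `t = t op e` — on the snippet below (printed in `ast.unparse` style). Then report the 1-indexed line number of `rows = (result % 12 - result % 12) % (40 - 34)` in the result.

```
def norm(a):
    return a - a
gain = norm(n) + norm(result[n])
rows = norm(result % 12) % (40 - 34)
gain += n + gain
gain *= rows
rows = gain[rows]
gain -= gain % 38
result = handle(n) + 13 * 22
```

Transformed code:
gain = n - n + (result[n] - result[n])
rows = (result % 12 - result % 12) % (40 - 34)
gain = gain + (n + gain)
gain = gain * rows
rows = gain[rows]
gain = gain - gain % 38
result = handle(n) + 13 * 22

2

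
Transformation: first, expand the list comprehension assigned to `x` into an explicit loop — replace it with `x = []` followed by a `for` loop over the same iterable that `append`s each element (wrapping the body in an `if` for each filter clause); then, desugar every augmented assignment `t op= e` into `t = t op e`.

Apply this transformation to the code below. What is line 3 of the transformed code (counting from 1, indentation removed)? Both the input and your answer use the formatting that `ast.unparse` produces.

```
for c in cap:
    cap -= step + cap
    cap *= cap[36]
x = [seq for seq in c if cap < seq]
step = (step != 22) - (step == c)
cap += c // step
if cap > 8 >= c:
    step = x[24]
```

cap = cap * cap[36]

Transformed code:
for c in cap:
    cap = cap - (step + cap)
    cap = cap * cap[36]
x = []
for seq in c:
    if cap < seq:
        x.append(seq)
step = (step != 22) - (step == c)
cap = cap + c // step
if cap > 8 >= c:
    step = x[24]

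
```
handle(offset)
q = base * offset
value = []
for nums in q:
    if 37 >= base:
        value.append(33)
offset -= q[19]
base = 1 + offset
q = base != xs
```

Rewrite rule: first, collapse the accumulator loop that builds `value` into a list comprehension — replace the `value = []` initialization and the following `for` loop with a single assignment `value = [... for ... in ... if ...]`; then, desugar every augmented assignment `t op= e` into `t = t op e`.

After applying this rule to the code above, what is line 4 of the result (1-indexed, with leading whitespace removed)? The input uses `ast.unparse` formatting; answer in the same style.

offset = offset - q[19]

Transformed code:
handle(offset)
q = base * offset
value = [33 for nums in q if 37 >= base]
offset = offset - q[19]
base = 1 + offset
q = base != xs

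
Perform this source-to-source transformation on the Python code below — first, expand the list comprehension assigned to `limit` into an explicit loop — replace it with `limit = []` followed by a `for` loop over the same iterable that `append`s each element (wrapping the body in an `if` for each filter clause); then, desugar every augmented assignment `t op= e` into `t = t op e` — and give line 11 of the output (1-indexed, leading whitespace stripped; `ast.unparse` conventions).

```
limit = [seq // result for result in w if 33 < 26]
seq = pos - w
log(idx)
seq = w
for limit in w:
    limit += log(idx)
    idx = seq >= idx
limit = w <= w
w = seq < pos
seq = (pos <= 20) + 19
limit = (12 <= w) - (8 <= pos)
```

Transformed code:
limit = []
for result in w:
    if 33 < 26:
        limit.append(seq // result)
seq = pos - w
log(idx)
seq = w
for limit in w:
    limit = limit + log(idx)
    idx = seq >= idx
limit = w <= w
w = seq < pos
seq = (pos <= 20) + 19
limit = (12 <= w) - (8 <= pos)

limit = w <= w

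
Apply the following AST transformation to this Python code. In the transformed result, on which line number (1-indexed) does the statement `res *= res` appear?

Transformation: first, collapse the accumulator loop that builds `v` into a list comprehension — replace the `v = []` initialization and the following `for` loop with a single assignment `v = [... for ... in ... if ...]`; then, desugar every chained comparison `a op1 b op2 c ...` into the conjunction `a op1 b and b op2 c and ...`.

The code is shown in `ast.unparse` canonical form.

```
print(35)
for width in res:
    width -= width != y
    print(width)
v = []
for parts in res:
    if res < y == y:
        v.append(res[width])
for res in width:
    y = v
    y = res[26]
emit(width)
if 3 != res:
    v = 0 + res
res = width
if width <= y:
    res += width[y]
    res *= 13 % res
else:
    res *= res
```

Transformed code:
print(35)
for width in res:
    width -= width != y
    print(width)
v = [res[width] for parts in res if res < y and y == y]
for res in width:
    y = v
    y = res[26]
emit(width)
if 3 != res:
    v = 0 + res
res = width
if width <= y:
    res += width[y]
    res *= 13 % res
else:
    res *= res

17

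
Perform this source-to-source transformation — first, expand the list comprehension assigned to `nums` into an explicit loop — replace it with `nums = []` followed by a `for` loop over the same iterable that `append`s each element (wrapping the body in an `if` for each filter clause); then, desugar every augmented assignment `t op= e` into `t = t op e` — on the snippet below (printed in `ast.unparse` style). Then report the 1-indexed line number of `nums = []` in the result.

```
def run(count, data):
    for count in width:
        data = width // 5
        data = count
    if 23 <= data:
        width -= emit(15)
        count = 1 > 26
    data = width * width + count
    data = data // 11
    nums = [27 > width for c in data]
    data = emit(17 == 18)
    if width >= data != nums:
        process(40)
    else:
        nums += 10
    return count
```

Transformed code:
def run(count, data):
    for count in width:
        data = width // 5
        data = count
    if 23 <= data:
        width = width - emit(15)
        count = 1 > 26
    data = width * width + count
    data = data // 11
    nums = []
    for c in data:
        nums.append(27 > width)
    data = emit(17 == 18)
    if width >= data != nums:
        process(40)
    else:
        nums = nums + 10
    return count

10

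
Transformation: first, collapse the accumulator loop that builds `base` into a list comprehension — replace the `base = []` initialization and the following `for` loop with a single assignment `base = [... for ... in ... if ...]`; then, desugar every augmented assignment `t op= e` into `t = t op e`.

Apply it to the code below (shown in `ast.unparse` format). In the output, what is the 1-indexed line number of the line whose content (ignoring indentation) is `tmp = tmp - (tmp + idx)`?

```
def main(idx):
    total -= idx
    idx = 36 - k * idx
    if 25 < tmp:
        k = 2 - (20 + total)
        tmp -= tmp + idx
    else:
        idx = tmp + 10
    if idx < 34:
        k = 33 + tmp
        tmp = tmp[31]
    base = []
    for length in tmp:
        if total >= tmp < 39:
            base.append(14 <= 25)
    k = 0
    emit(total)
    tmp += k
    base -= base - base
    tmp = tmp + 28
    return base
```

Transformed code:
def main(idx):
    total = total - idx
    idx = 36 - k * idx
    if 25 < tmp:
        k = 2 - (20 + total)
        tmp = tmp - (tmp + idx)
    else:
        idx = tmp + 10
    if idx < 34:
        k = 33 + tmp
        tmp = tmp[31]
    base = [14 <= 25 for length in tmp if total >= tmp < 39]
    k = 0
    emit(total)
    tmp = tmp + k
    base = base - (base - base)
    tmp = tmp + 28
    return base

6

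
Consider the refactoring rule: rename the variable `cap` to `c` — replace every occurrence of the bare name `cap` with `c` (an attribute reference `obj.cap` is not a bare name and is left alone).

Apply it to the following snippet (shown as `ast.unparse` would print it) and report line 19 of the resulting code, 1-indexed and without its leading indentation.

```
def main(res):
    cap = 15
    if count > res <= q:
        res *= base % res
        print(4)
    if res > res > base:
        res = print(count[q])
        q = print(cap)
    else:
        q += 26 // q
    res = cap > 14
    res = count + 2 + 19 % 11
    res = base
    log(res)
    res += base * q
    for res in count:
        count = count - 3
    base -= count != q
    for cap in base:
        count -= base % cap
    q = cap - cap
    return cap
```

for c in base:

Transformed code:
def main(res):
    c = 15
    if count > res <= q:
        res *= base % res
        print(4)
    if res > res > base:
        res = print(count[q])
        q = print(c)
    else:
        q += 26 // q
    res = c > 14
    res = count + 2 + 19 % 11
    res = base
    log(res)
    res += base * q
    for res in count:
        count = count - 3
    base -= count != q
    for c in base:
        count -= base % c
    q = c - c
    return c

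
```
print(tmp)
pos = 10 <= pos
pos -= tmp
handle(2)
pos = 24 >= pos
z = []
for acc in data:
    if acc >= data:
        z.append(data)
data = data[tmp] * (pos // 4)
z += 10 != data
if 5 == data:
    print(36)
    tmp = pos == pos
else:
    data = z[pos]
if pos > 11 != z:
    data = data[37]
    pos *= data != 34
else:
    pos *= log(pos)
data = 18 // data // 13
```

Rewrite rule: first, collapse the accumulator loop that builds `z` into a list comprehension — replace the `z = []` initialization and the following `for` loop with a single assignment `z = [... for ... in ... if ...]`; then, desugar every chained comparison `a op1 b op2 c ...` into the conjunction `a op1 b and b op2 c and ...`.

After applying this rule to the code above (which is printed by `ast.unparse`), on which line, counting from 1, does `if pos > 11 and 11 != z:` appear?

Transformed code:
print(tmp)
pos = 10 <= pos
pos -= tmp
handle(2)
pos = 24 >= pos
z = [data for acc in data if acc >= data]
data = data[tmp] * (pos // 4)
z += 10 != data
if 5 == data:
    print(36)
    tmp = pos == pos
else:
    data = z[pos]
if pos > 11 and 11 != z:
    data = data[37]
    pos *= data != 34
else:
    pos *= log(pos)
data = 18 // data // 13

14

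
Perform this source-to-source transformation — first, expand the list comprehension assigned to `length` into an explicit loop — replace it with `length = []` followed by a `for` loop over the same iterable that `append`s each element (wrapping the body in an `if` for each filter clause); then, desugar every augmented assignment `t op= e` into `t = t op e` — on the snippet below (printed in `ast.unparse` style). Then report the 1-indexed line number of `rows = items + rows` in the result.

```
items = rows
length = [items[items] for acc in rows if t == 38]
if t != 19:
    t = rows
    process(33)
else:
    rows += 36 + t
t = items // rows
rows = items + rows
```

12

Transformed code:
items = rows
length = []
for acc in rows:
    if t == 38:
        length.append(items[items])
if t != 19:
    t = rows
    process(33)
else:
    rows = rows + (36 + t)
t = items // rows
rows = items + rows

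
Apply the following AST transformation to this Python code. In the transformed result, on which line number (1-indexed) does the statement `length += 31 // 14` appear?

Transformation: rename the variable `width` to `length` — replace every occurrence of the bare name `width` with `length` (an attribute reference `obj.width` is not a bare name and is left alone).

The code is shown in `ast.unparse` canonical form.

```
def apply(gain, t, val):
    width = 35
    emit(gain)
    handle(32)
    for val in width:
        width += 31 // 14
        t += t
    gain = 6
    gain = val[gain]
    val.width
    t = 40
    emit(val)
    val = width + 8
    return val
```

Transformed code:
def apply(gain, t, val):
    length = 35
    emit(gain)
    handle(32)
    for val in length:
        length += 31 // 14
        t += t
    gain = 6
    gain = val[gain]
    val.width
    t = 40
    emit(val)
    val = length + 8
    return val

6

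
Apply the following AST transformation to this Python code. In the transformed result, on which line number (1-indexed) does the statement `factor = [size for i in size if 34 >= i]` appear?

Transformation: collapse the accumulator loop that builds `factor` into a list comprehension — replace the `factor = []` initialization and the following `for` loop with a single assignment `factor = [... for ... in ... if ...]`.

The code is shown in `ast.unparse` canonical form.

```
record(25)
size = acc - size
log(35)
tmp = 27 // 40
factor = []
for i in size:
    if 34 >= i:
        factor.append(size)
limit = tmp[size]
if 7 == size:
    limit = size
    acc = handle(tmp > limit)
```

5

Transformed code:
record(25)
size = acc - size
log(35)
tmp = 27 // 40
factor = [size for i in size if 34 >= i]
limit = tmp[size]
if 7 == size:
    limit = size
    acc = handle(tmp > limit)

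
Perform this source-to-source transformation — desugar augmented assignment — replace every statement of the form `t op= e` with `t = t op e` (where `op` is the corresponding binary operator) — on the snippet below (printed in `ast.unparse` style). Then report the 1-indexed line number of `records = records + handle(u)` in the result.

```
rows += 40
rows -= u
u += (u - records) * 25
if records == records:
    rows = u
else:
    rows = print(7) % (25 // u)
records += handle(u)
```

Transformed code:
rows = rows + 40
rows = rows - u
u = u + (u - records) * 25
if records == records:
    rows = u
else:
    rows = print(7) % (25 // u)
records = records + handle(u)

8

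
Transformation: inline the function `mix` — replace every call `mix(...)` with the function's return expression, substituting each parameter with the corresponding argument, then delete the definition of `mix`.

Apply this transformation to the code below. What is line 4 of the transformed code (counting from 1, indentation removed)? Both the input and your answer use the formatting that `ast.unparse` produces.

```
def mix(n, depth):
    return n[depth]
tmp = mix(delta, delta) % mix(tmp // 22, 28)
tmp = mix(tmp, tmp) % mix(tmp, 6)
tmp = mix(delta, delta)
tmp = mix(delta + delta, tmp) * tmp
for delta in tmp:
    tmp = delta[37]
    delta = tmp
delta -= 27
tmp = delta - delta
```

tmp = (delta + delta)[tmp] * tmp

Transformed code:
tmp = delta[delta] % (tmp // 22)[28]
tmp = tmp[tmp] % tmp[6]
tmp = delta[delta]
tmp = (delta + delta)[tmp] * tmp
for delta in tmp:
    tmp = delta[37]
    delta = tmp
delta -= 27
tmp = delta - delta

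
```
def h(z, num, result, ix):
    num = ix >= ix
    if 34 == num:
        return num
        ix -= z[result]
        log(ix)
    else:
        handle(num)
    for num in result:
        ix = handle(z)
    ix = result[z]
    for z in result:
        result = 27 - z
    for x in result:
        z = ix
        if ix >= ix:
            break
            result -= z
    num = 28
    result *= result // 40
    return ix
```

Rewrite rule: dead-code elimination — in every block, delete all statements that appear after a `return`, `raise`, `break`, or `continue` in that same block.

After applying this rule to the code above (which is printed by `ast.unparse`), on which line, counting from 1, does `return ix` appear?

Transformed code:
def h(z, num, result, ix):
    num = ix >= ix
    if 34 == num:
        return num
    else:
        handle(num)
    for num in result:
        ix = handle(z)
    ix = result[z]
    for z in result:
        result = 27 - z
    for x in result:
        z = ix
        if ix >= ix:
            break
    num = 28
    result *= result // 40
    return ix

18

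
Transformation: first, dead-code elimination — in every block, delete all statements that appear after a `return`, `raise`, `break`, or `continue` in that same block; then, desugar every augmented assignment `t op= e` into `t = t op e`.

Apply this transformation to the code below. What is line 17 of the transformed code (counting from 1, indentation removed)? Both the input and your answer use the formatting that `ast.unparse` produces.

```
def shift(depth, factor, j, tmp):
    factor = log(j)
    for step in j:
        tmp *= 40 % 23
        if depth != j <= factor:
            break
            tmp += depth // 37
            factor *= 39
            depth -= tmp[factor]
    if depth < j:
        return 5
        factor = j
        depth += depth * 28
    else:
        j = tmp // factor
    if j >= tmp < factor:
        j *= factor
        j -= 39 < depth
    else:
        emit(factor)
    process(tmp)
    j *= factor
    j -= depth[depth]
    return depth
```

j = j * factor

Transformed code:
def shift(depth, factor, j, tmp):
    factor = log(j)
    for step in j:
        tmp = tmp * (40 % 23)
        if depth != j <= factor:
            break
    if depth < j:
        return 5
    else:
        j = tmp // factor
    if j >= tmp < factor:
        j = j * factor
        j = j - (39 < depth)
    else:
        emit(factor)
    process(tmp)
    j = j * factor
    j = j - depth[depth]
    return depth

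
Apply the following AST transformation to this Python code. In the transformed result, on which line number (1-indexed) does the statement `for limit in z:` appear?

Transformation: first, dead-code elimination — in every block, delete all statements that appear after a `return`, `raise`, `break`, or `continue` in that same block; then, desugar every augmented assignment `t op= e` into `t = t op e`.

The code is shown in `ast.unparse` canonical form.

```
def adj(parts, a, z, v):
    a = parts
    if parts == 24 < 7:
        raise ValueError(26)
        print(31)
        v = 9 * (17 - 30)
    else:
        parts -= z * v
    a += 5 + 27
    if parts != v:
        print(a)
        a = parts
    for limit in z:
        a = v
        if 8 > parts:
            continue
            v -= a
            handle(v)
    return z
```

Transformed code:
def adj(parts, a, z, v):
    a = parts
    if parts == 24 < 7:
        raise ValueError(26)
    else:
        parts = parts - z * v
    a = a + (5 + 27)
    if parts != v:
        print(a)
        a = parts
    for limit in z:
        a = v
        if 8 > parts:
            continue
    return z

11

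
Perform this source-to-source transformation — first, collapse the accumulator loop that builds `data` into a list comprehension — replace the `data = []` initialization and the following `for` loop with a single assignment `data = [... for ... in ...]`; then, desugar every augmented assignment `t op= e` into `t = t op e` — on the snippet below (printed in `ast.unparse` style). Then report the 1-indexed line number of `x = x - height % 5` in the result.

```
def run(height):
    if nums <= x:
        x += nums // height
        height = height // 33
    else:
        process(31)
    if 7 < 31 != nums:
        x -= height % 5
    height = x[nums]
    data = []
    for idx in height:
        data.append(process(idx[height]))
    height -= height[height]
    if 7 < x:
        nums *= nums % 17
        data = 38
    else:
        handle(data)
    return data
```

8

Transformed code:
def run(height):
    if nums <= x:
        x = x + nums // height
        height = height // 33
    else:
        process(31)
    if 7 < 31 != nums:
        x = x - height % 5
    height = x[nums]
    data = [process(idx[height]) for idx in height]
    height = height - height[height]
    if 7 < x:
        nums = nums * (nums % 17)
        data = 38
    else:
        handle(data)
    return data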